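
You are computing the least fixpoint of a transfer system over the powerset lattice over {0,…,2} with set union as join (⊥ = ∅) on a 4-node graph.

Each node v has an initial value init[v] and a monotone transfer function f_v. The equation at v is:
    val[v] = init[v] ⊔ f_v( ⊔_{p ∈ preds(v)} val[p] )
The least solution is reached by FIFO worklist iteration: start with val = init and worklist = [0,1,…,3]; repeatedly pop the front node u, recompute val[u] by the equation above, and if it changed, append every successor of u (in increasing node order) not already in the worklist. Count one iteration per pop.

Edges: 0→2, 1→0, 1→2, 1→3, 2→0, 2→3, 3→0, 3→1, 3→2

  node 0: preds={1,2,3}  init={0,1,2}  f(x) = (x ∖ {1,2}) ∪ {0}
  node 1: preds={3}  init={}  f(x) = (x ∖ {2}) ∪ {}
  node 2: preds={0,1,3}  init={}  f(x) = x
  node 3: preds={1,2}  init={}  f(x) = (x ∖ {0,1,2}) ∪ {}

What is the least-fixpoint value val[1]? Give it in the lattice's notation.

Worklist (5 pops):
  #1 pop 0: in={} → {0,1,2} (no change)
  #2 pop 1: in={} → {} (no change)
  #3 pop 2: in={0,1,2} → {0,1,2} (was {}); enqueue [0]
  #4 pop 3: in={0,1,2} → {} (no change)
  #5 pop 0: in={0,1,2} → {0,1,2} (no change)

Fixpoint:
  val[0] = {0,1,2}
  val[1] = {}
  val[2] = {0,1,2}
  val[3] = {}

{}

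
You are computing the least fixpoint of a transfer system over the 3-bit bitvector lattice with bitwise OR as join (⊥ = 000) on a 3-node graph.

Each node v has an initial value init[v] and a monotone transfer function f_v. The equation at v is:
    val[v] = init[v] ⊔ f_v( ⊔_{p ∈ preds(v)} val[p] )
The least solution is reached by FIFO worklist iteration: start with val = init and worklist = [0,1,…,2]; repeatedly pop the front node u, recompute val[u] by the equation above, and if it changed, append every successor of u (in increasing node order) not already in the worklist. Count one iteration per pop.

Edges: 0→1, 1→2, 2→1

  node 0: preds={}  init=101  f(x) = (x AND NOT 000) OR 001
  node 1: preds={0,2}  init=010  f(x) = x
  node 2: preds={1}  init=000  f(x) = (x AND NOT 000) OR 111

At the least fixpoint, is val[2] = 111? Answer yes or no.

yes

Worklist (4 pops):
  #1 pop 0: in=000 → 101 (no change)
  #2 pop 1: in=101 → 111 (was 010); enqueue []
  #3 pop 2: in=111 → 111 (was 000); enqueue [1]
  #4 pop 1: in=111 → 111 (no change)

Fixpoint:
  val[0] = 101
  val[1] = 111
  val[2] = 111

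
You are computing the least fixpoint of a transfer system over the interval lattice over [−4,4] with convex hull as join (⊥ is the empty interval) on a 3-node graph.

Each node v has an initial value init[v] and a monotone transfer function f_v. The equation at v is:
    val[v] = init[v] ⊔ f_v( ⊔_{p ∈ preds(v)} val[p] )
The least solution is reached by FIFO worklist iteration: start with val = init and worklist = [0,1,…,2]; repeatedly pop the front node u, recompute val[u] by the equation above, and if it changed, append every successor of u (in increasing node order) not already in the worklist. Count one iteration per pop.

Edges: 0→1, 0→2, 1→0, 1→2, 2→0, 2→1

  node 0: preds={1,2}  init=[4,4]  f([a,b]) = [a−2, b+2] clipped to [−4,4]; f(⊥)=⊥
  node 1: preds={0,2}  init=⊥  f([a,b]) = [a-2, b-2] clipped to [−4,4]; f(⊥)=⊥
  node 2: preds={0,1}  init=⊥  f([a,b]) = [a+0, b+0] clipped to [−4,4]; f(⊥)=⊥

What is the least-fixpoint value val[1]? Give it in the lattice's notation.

[-4,2]

Worklist (11 pops):
  #1 pop 0: in=⊥ → [4,4] (no change)
  #2 pop 1: in=[4,4] → [2,2] (was ⊥); enqueue [0]
  #3 pop 2: in=[2,4] → [2,4] (was ⊥); enqueue [1]
  #4 pop 0: in=[2,4] → [0,4] (was [4,4]); enqueue [2]
  #5 pop 1: in=[0,4] → [-2,2] (was [2,2]); enqueue [0]
  #6 pop 2: in=[-2,4] → [-2,4] (was [2,4]); enqueue [1]
  #7 pop 0: in=[-2,4] → [-4,4] (was [0,4]); enqueue [2]
  #8 pop 1: in=[-4,4] → [-4,2] (was [-2,2]); enqueue [0]
  #9 pop 2: in=[-4,4] → [-4,4] (was [-2,4]); enqueue [1]
  #10 pop 0: in=[-4,4] → [-4,4] (no change)
  #11 pop 1: in=[-4,4] → [-4,2] (no change)

Fixpoint:
  val[0] = [-4,4]
  val[1] = [-4,2]
  val[2] = [-4,4]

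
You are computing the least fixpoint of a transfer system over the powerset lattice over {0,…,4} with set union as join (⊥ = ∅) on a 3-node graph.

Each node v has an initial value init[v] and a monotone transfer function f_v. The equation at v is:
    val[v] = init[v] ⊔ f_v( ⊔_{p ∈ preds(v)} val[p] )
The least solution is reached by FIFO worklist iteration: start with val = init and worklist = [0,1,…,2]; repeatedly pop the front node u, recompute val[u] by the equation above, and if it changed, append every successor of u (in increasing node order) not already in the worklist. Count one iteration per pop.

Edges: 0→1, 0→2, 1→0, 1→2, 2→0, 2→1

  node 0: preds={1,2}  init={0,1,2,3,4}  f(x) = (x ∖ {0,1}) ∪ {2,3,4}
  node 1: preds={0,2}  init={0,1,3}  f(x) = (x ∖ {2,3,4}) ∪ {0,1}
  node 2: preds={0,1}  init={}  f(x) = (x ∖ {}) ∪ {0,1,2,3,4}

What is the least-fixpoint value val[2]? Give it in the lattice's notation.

Trace (5 dequeues):
  [1] u=0 | in {0,1,3} | out {0,1,2,3,4} | ==
  [2] u=1 | in {0,1,2,3,4} | out {0,1,3} | ==
  [3] u=2 | in {0,1,2,3,4} | out {0,1,2,3,4} | prev {} | push {0,1}
  [4] u=0 | in {0,1,2,3,4} | out {0,1,2,3,4} | ==
  [5] u=1 | in {0,1,2,3,4} | out {0,1,3} | ==

Converged values:
  [0] {0,1,2,3,4}
  [1] {0,1,3}
  [2] {0,1,2,3,4}

{0,1,2,3,4}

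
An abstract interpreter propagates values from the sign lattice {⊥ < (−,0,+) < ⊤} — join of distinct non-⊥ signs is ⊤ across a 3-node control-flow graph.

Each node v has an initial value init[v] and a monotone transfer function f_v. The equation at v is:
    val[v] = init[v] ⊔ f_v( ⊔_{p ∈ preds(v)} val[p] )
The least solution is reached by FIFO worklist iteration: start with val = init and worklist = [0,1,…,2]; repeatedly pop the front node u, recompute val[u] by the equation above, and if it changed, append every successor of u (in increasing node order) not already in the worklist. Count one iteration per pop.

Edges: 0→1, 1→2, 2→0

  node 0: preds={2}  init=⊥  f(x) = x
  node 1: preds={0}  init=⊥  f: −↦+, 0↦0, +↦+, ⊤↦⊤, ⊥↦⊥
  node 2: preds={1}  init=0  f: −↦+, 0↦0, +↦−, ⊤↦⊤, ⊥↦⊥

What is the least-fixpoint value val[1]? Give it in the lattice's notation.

Trace (3 dequeues):
  [1] u=0 | in 0 | out 0 | prev ⊥ | push {}
  [2] u=1 | in 0 | out 0 | prev ⊥ | push {}
  [3] u=2 | in 0 | out 0 | ==

Converged values:
  [0] 0
  [1] 0
  [2] 0

0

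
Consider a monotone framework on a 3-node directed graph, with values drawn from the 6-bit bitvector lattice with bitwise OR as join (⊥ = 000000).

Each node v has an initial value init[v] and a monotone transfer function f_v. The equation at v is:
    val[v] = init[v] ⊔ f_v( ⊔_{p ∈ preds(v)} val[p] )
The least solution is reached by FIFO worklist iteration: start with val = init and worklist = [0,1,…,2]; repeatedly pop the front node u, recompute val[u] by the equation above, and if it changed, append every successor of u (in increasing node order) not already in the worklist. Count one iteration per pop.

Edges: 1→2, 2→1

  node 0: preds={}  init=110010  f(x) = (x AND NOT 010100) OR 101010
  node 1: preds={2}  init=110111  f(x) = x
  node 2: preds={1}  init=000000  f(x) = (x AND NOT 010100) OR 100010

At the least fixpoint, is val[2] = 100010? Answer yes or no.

Trace (4 dequeues):
  [1] u=0 | in 000000 | out 111010 | prev 110010 | push {}
  [2] u=1 | in 000000 | out 110111 | ==
  [3] u=2 | in 110111 | out 100011 | prev 000000 | push {1}
  [4] u=1 | in 100011 | out 110111 | ==

Converged values:
  [0] 111010
  [1] 110111
  [2] 100011

no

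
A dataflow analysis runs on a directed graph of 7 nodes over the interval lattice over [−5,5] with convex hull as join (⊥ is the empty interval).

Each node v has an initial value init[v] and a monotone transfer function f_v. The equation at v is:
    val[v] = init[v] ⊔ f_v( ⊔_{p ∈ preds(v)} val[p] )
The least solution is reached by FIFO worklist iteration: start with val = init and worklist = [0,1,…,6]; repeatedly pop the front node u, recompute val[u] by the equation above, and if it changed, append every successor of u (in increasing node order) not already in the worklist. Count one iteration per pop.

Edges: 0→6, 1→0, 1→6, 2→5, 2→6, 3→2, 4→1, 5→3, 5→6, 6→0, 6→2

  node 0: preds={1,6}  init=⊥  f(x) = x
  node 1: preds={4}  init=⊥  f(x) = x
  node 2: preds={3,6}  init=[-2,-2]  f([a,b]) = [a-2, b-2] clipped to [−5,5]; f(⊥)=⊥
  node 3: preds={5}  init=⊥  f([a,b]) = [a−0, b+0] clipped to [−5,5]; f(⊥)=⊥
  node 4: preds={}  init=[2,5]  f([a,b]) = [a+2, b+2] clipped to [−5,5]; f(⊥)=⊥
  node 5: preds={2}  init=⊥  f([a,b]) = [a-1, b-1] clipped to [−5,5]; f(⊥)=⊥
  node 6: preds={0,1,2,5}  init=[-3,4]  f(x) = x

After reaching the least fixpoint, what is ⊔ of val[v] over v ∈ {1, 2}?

[-5,5]

Worklist (15 pops):
  #1 pop 0: in=[-3,4] → [-3,4] (was ⊥); enqueue []
  #2 pop 1: in=[2,5] → [2,5] (was ⊥); enqueue [0]
  #3 pop 2: in=[-3,4] → [-5,2] (was [-2,-2]); enqueue []
  #4 pop 3: in=⊥ → ⊥ (no change)
  #5 pop 4: in=⊥ → [2,5] (no change)
  #6 pop 5: in=[-5,2] → [-5,1] (was ⊥); enqueue [3]
  #7 pop 6: in=[-5,5] → [-5,5] (was [-3,4]); enqueue [2]
  #8 pop 0: in=[-5,5] → [-5,5] (was [-3,4]); enqueue [6]
  #9 pop 3: in=[-5,1] → [-5,1] (was ⊥); enqueue []
  #10 pop 2: in=[-5,5] → [-5,3] (was [-5,2]); enqueue [5]
  #11 pop 6: in=[-5,5] → [-5,5] (no change)
  #12 pop 5: in=[-5,3] → [-5,2] (was [-5,1]); enqueue [3,6]
  #13 pop 3: in=[-5,2] → [-5,2] (was [-5,1]); enqueue [2]
  #14 pop 6: in=[-5,5] → [-5,5] (no change)
  #15 pop 2: in=[-5,5] → [-5,3] (no change)

Fixpoint:
  val[0] = [-5,5]
  val[1] = [2,5]
  val[2] = [-5,3]
  val[3] = [-5,2]
  val[4] = [2,5]
  val[5] = [-5,2]
  val[6] = [-5,5]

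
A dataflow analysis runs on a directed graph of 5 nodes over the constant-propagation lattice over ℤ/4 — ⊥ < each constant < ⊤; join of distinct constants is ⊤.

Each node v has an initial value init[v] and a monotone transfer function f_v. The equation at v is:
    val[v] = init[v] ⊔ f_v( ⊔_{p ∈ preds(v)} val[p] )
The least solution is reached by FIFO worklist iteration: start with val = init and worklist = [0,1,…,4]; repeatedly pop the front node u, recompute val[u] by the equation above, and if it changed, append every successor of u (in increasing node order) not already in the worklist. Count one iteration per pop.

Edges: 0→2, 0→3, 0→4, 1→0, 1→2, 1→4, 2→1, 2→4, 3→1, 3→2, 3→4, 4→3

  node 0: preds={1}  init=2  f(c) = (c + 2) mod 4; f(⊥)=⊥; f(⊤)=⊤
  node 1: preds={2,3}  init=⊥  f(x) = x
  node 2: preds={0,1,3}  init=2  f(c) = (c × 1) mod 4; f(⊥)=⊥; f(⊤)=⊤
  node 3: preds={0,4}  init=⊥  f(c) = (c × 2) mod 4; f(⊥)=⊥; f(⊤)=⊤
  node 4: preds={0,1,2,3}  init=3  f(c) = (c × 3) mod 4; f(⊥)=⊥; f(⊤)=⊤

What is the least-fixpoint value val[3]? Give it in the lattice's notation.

Iteration log — 12 steps:
  step 1. node 0  ⊔preds=⊥  new=2  stable
  step 2. node 1  ⊔preds=2  new=2  old=⊥  +wl: 0
  step 3. node 2  ⊔preds=2  new=2  stable
  step 4. node 3  ⊔preds=⊤  new=⊤  old=⊥  +wl: 1,2
  step 5. node 4  ⊔preds=⊤  new=⊤  old=3  +wl: 3
  step 6. node 0  ⊔preds=2  new=⊤  old=2  +wl: 4
  step 7. node 1  ⊔preds=⊤  new=⊤  old=2  +wl: 0
  step 8. node 2  ⊔preds=⊤  new=⊤  old=2  +wl: 1
  step 9. node 3  ⊔preds=⊤  new=⊤  stable
  step 10. node 4  ⊔preds=⊤  new=⊤  stable
  step 11. node 0  ⊔preds=⊤  new=⊤  stable
  step 12. node 1  ⊔preds=⊤  new=⊤  stable

Least fixpoint reached:
  node 0: ⊤
  node 1: ⊤
  node 2: ⊤
  node 3: ⊤
  node 4: ⊤

⊤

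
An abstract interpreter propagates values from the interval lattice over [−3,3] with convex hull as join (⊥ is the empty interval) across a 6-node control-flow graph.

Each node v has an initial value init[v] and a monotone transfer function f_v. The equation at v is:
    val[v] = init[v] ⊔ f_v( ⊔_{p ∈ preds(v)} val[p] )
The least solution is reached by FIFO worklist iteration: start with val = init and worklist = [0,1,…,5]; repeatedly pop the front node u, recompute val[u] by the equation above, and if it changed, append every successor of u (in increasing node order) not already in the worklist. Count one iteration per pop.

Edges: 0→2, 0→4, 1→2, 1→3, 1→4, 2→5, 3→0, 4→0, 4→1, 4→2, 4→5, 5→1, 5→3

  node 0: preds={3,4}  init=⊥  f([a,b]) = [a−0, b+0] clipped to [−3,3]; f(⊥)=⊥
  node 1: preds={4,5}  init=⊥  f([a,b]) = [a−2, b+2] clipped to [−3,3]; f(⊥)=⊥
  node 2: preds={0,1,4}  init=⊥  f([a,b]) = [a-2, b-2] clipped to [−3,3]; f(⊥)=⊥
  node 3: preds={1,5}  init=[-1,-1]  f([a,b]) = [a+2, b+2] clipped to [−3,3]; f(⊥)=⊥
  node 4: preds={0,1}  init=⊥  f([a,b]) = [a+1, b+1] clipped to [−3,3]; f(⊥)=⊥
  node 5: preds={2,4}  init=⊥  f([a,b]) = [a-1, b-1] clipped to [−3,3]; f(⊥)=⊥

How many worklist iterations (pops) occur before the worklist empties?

18

Iteration log — 18 steps:
  step 1. node 0  ⊔preds=[-1,-1]  new=[-1,-1]  old=⊥  +wl: 
  step 2. node 1  ⊔preds=⊥  new=⊥  stable
  step 3. node 2  ⊔preds=[-1,-1]  new=[-3,-3]  old=⊥  +wl: 
  step 4. node 3  ⊔preds=⊥  new=[-1,-1]  stable
  step 5. node 4  ⊔preds=[-1,-1]  new=[0,0]  old=⊥  +wl: 0,1,2
  step 6. node 5  ⊔preds=[-3,0]  new=[-3,-1]  old=⊥  +wl: 3
  step 7. node 0  ⊔preds=[-1,0]  new=[-1,0]  old=[-1,-1]  +wl: 4
  step 8. node 1  ⊔preds=[-3,0]  new=[-3,2]  old=⊥  +wl: 
  step 9. node 2  ⊔preds=[-3,2]  new=[-3,0]  old=[-3,-3]  +wl: 5
  step 10. node 3  ⊔preds=[-3,2]  new=[-1,3]  old=[-1,-1]  +wl: 0
  step 11. node 4  ⊔preds=[-3,2]  new=[-2,3]  old=[0,0]  +wl: 1,2
  step 12. node 5  ⊔preds=[-3,3]  new=[-3,2]  old=[-3,-1]  +wl: 3
  step 13. node 0  ⊔preds=[-2,3]  new=[-2,3]  old=[-1,0]  +wl: 4
  step 14. node 1  ⊔preds=[-3,3]  new=[-3,3]  old=[-3,2]  +wl: 
  step 15. node 2  ⊔preds=[-3,3]  new=[-3,1]  old=[-3,0]  +wl: 5
  step 16. node 3  ⊔preds=[-3,3]  new=[-1,3]  stable
  step 17. node 4  ⊔preds=[-3,3]  new=[-2,3]  stable
  step 18. node 5  ⊔preds=[-3,3]  new=[-3,2]  stable

Least fixpoint reached:
  node 0: [-2,3]
  node 1: [-3,3]
  node 2: [-3,1]
  node 3: [-1,3]
  node 4: [-2,3]
  node 5: [-3,2]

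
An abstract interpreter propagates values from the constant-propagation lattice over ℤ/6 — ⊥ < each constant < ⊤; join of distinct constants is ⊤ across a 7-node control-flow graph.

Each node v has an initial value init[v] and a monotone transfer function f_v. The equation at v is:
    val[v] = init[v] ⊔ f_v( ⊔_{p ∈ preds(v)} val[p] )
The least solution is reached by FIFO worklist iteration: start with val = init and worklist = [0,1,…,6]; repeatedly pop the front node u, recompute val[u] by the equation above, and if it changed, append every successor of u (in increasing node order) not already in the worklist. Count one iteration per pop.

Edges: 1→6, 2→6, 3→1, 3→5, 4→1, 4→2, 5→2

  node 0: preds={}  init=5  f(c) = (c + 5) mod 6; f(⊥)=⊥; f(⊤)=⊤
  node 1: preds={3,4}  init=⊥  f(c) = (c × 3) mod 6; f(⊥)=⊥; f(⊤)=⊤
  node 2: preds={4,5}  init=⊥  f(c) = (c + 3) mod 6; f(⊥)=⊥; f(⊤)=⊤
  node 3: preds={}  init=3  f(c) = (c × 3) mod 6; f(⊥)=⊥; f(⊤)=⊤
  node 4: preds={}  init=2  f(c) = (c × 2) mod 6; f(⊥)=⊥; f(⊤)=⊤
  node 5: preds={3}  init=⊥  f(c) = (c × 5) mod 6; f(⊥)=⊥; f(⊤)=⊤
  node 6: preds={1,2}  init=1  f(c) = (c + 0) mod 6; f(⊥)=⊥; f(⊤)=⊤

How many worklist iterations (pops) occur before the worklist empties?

Trace (9 dequeues):
  [1] u=0 | in ⊥ | out 5 | ==
  [2] u=1 | in ⊤ | out ⊤ | prev ⊥ | push {}
  [3] u=2 | in 2 | out 5 | prev ⊥ | push {}
  [4] u=3 | in ⊥ | out 3 | ==
  [5] u=4 | in ⊥ | out 2 | ==
  [6] u=5 | in 3 | out 3 | prev ⊥ | push {2}
  [7] u=6 | in ⊤ | out ⊤ | prev 1 | push {}
  [8] u=2 | in ⊤ | out ⊤ | prev 5 | push {6}
  [9] u=6 | in ⊤ | out ⊤ | ==

Converged values:
  [0] 5
  [1] ⊤
  [2] ⊤
  [3] 3
  [4] 2
  [5] 3
  [6] ⊤

9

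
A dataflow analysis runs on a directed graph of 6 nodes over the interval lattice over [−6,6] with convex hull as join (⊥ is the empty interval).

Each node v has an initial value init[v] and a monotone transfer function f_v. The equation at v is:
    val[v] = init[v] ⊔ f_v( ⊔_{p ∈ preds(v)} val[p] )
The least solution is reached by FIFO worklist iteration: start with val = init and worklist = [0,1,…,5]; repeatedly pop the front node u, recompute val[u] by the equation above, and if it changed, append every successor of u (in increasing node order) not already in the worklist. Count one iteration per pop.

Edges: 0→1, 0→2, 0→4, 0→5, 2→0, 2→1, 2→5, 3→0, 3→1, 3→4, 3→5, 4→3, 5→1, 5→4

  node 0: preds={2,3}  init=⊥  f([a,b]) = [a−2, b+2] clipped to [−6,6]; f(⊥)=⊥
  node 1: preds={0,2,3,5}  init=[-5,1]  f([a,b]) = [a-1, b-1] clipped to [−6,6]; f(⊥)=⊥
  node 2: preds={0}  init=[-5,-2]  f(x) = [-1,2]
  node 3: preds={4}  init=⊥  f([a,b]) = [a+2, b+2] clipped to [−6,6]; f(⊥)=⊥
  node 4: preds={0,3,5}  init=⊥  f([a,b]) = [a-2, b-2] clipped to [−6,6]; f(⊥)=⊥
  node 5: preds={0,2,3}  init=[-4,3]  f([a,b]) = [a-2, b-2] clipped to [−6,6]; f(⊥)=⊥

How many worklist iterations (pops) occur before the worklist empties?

Trace (31 dequeues):
  [1] u=0 | in [-5,-2] | out [-6,0] | prev ⊥ | push {}
  [2] u=1 | in [-6,3] | out [-6,2] | prev [-5,1] | push {}
  [3] u=2 | in [-6,0] | out [-5,2] | prev [-5,-2] | push {0,1}
  [4] u=3 | in ⊥ | out ⊥ | ==
  [5] u=4 | in [-6,3] | out [-6,1] | prev ⊥ | push {3}
  [6] u=5 | in [-6,2] | out [-6,3] | prev [-4,3] | push {4}
  [7] u=0 | in [-5,2] | out [-6,4] | prev [-6,0] | push {2,5}
  [8] u=1 | in [-6,4] | out [-6,3] | prev [-6,2] | push {}
  [9] u=3 | in [-6,1] | out [-4,3] | prev ⊥ | push {0,1}
  [10] u=4 | in [-6,4] | out [-6,2] | prev [-6,1] | push {3}
  [11] u=2 | in [-6,4] | out [-5,2] | ==
  [12] u=5 | in [-6,4] | out [-6,3] | ==
  [13] u=0 | in [-5,3] | out [-6,5] | prev [-6,4] | push {2,4,5}
  [14] u=1 | in [-6,5] | out [-6,4] | prev [-6,3] | push {}
  [15] u=3 | in [-6,2] | out [-4,4] | prev [-4,3] | push {0,1}
  [16] u=2 | in [-6,5] | out [-5,2] | ==
  [17] u=4 | in [-6,5] | out [-6,3] | prev [-6,2] | push {3}
  [18] u=5 | in [-6,5] | out [-6,3] | ==
  [19] u=0 | in [-5,4] | out [-6,6] | prev [-6,5] | push {2,4,5}
  [20] u=1 | in [-6,6] | out [-6,5] | prev [-6,4] | push {}
  [21] u=3 | in [-6,3] | out [-4,5] | prev [-4,4] | push {0,1}
  [22] u=2 | in [-6,6] | out [-5,2] | ==
  [23] u=4 | in [-6,6] | out [-6,4] | prev [-6,3] | push {3}
  [24] u=5 | in [-6,6] | out [-6,4] | prev [-6,3] | push {4}
  [25] u=0 | in [-5,5] | out [-6,6] | ==
  [26] u=1 | in [-6,6] | out [-6,5] | ==
  [27] u=3 | in [-6,4] | out [-4,6] | prev [-4,5] | push {0,1,5}
  [28] u=4 | in [-6,6] | out [-6,4] | ==
  [29] u=0 | in [-5,6] | out [-6,6] | ==
  [30] u=1 | in [-6,6] | out [-6,5] | ==
  [31] u=5 | in [-6,6] | out [-6,4] | ==

Converged values:
  [0] [-6,6]
  [1] [-6,5]
  [2] [-5,2]
  [3] [-4,6]
  [4] [-6,4]
  [5] [-6,4]

31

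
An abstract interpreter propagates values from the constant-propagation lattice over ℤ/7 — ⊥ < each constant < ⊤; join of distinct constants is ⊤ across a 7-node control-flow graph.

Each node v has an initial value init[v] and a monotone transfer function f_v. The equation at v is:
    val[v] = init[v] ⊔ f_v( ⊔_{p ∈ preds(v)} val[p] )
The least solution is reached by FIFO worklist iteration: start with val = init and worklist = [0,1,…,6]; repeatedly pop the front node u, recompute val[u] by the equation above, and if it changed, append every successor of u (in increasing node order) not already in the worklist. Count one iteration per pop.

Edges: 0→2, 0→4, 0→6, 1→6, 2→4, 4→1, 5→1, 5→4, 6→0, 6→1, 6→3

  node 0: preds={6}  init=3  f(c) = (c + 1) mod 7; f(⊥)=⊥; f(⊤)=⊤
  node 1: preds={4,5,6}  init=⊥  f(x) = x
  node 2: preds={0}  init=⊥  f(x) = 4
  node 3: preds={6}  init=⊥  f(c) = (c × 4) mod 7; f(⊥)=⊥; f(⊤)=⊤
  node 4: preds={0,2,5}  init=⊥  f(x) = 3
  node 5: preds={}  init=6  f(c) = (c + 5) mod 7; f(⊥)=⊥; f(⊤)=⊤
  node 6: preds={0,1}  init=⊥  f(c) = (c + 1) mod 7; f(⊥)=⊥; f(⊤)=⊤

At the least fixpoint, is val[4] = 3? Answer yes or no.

yes

Iteration log — 13 steps:
  step 1. node 0  ⊔preds=⊥  new=3  stable
  step 2. node 1  ⊔preds=6  new=6  old=⊥  +wl: 
  step 3. node 2  ⊔preds=3  new=4  old=⊥  +wl: 
  step 4. node 3  ⊔preds=⊥  new=⊥  stable
  step 5. node 4  ⊔preds=⊤  new=3  old=⊥  +wl: 1
  step 6. node 5  ⊔preds=⊥  new=6  stable
  step 7. node 6  ⊔preds=⊤  new=⊤  old=⊥  +wl: 0,3
  step 8. node 1  ⊔preds=⊤  new=⊤  old=6  +wl: 6
  step 9. node 0  ⊔preds=⊤  new=⊤  old=3  +wl: 2,4
  step 10. node 3  ⊔preds=⊤  new=⊤  old=⊥  +wl: 
  step 11. node 6  ⊔preds=⊤  new=⊤  stable
  step 12. node 2  ⊔preds=⊤  new=4  stable
  step 13. node 4  ⊔preds=⊤  new=3  stable

Least fixpoint reached:
  node 0: ⊤
  node 1: ⊤
  node 2: 4
  node 3: ⊤
  node 4: 3
  node 5: 6
  node 6: ⊤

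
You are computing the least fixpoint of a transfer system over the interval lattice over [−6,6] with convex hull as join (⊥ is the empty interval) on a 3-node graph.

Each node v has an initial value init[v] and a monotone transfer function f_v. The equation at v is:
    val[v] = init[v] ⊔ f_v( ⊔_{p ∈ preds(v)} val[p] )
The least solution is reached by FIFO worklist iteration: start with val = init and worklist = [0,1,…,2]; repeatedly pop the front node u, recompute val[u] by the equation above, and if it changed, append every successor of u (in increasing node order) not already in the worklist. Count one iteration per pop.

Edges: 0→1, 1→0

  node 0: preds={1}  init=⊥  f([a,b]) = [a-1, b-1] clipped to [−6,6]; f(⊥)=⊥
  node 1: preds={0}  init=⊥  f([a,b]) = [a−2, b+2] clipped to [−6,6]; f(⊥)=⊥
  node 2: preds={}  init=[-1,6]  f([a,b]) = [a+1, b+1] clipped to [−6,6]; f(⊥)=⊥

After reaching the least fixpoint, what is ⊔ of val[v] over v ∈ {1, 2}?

Iteration log — 3 steps:
  step 1. node 0  ⊔preds=⊥  new=⊥  stable
  step 2. node 1  ⊔preds=⊥  new=⊥  stable
  step 3. node 2  ⊔preds=⊥  new=[-1,6]  stable

Least fixpoint reached:
  node 0: ⊥
  node 1: ⊥
  node 2: [-1,6]

[-1,6]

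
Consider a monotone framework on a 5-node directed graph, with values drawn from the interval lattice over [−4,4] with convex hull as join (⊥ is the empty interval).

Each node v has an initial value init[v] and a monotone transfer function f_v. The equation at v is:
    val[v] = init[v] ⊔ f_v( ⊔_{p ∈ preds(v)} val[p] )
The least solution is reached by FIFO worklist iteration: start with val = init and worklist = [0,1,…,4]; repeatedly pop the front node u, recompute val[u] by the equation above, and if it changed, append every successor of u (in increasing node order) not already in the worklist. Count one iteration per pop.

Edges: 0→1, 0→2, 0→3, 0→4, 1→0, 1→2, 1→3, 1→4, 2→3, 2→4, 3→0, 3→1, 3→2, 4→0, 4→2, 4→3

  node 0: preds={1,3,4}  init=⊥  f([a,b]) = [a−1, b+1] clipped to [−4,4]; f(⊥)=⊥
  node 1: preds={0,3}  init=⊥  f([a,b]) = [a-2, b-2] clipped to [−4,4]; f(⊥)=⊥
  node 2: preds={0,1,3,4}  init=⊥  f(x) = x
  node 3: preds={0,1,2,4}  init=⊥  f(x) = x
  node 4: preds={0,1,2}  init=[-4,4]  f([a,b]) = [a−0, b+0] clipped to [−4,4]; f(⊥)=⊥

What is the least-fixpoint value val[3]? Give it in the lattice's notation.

Iteration log — 8 steps:
  step 1. node 0  ⊔preds=[-4,4]  new=[-4,4]  old=⊥  +wl: 
  step 2. node 1  ⊔preds=[-4,4]  new=[-4,2]  old=⊥  +wl: 0
  step 3. node 2  ⊔preds=[-4,4]  new=[-4,4]  old=⊥  +wl: 
  step 4. node 3  ⊔preds=[-4,4]  new=[-4,4]  old=⊥  +wl: 1,2
  step 5. node 4  ⊔preds=[-4,4]  new=[-4,4]  stable
  step 6. node 0  ⊔preds=[-4,4]  new=[-4,4]  stable
  step 7. node 1  ⊔preds=[-4,4]  new=[-4,2]  stable
  step 8. node 2  ⊔preds=[-4,4]  new=[-4,4]  stable

Least fixpoint reached:
  node 0: [-4,4]
  node 1: [-4,2]
  node 2: [-4,4]
  node 3: [-4,4]
  node 4: [-4,4]

[-4,4]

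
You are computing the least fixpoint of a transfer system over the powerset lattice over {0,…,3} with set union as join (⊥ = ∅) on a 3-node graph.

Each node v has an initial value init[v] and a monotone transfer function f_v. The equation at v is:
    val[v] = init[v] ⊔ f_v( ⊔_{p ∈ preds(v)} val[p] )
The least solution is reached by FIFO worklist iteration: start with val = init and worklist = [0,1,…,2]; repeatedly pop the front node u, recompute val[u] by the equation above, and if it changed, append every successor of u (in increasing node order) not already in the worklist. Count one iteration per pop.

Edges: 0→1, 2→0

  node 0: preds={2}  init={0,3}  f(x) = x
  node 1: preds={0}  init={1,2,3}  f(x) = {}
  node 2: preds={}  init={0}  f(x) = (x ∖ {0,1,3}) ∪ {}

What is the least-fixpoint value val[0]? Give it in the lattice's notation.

{0,3}

Worklist (3 pops):
  #1 pop 0: in={0} → {0,3} (no change)
  #2 pop 1: in={0,3} → {1,2,3} (no change)
  #3 pop 2: in={} → {0} (no change)

Fixpoint:
  val[0] = {0,3}
  val[1] = {1,2,3}
  val[2] = {0}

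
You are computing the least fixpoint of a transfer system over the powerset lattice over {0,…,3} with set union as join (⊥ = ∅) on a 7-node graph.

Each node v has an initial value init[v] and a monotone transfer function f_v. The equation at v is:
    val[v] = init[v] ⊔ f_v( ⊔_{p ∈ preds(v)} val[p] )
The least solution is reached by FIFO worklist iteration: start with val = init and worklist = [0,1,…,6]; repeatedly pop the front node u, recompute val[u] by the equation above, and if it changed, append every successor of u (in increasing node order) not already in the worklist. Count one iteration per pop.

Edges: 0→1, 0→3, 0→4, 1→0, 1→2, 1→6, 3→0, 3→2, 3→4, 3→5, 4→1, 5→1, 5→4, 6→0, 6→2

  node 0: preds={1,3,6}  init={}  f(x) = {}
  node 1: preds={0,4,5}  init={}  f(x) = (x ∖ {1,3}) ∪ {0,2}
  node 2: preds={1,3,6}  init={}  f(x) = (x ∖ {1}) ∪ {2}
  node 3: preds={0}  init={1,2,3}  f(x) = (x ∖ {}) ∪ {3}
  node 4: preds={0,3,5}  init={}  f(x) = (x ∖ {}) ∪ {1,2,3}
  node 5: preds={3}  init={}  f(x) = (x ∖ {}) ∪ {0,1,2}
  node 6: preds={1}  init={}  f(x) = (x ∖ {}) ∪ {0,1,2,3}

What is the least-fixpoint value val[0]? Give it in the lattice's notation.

Iteration log — 12 steps:
  step 1. node 0  ⊔preds={1,2,3}  new={}  stable
  step 2. node 1  ⊔preds={}  new={0,2}  old={}  +wl: 0
  step 3. node 2  ⊔preds={0,1,2,3}  new={0,2,3}  old={}  +wl: 
  step 4. node 3  ⊔preds={}  new={1,2,3}  stable
  step 5. node 4  ⊔preds={1,2,3}  new={1,2,3}  old={}  +wl: 1
  step 6. node 5  ⊔preds={1,2,3}  new={0,1,2,3}  old={}  +wl: 4
  step 7. node 6  ⊔preds={0,2}  new={0,1,2,3}  old={}  +wl: 2
  step 8. node 0  ⊔preds={0,1,2,3}  new={}  stable
  step 9. node 1  ⊔preds={0,1,2,3}  new={0,2}  stable
  step 10. node 4  ⊔preds={0,1,2,3}  new={0,1,2,3}  old={1,2,3}  +wl: 1
  step 11. node 2  ⊔preds={0,1,2,3}  new={0,2,3}  stable
  step 12. node 1  ⊔preds={0,1,2,3}  new={0,2}  stable

Least fixpoint reached:
  node 0: {}
  node 1: {0,2}
  node 2: {0,2,3}
  node 3: {1,2,3}
  node 4: {0,1,2,3}
  node 5: {0,1,2,3}
  node 6: {0,1,2,3}

{}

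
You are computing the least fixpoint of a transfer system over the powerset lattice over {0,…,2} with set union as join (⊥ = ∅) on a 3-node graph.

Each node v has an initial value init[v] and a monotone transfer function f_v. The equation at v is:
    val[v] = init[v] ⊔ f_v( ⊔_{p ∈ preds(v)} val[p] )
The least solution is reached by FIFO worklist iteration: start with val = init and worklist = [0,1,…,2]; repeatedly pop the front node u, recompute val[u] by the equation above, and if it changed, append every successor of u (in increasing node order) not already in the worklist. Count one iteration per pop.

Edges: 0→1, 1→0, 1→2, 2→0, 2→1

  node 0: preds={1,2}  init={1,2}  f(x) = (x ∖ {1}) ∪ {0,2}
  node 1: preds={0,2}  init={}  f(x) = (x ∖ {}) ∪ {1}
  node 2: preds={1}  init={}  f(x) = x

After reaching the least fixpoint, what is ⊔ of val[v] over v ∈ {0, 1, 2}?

{0,1,2}

Iteration log — 5 steps:
  step 1. node 0  ⊔preds={}  new={0,1,2}  old={1,2}  +wl: 
  step 2. node 1  ⊔preds={0,1,2}  new={0,1,2}  old={}  +wl: 0
  step 3. node 2  ⊔preds={0,1,2}  new={0,1,2}  old={}  +wl: 1
  step 4. node 0  ⊔preds={0,1,2}  new={0,1,2}  stable
  step 5. node 1  ⊔preds={0,1,2}  new={0,1,2}  stable

Least fixpoint reached:
  node 0: {0,1,2}
  node 1: {0,1,2}
  node 2: {0,1,2}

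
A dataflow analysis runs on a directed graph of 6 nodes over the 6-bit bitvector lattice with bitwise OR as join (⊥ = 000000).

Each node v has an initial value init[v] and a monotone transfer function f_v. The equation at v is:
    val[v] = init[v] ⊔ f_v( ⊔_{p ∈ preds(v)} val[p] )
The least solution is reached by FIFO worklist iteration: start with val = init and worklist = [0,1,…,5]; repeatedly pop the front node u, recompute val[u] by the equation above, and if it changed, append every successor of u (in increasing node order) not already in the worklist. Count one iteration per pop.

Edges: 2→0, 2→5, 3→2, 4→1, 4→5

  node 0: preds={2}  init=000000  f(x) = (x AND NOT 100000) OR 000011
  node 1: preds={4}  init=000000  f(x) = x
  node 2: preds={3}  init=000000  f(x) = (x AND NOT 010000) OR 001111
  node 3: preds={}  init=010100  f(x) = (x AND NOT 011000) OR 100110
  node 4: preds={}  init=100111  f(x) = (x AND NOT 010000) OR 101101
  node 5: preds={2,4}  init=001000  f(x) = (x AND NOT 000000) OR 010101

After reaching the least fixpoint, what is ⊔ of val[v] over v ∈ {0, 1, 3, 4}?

111111

Trace (11 dequeues):
  [1] u=0 | in 000000 | out 000011 | prev 000000 | push {}
  [2] u=1 | in 100111 | out 100111 | prev 000000 | push {}
  [3] u=2 | in 010100 | out 001111 | prev 000000 | push {0}
  [4] u=3 | in 000000 | out 110110 | prev 010100 | push {2}
  [5] u=4 | in 000000 | out 101111 | prev 100111 | push {1}
  [6] u=5 | in 101111 | out 111111 | prev 001000 | push {}
  [7] u=0 | in 001111 | out 001111 | prev 000011 | push {}
  [8] u=2 | in 110110 | out 101111 | prev 001111 | push {0,5}
  [9] u=1 | in 101111 | out 101111 | prev 100111 | push {}
  [10] u=0 | in 101111 | out 001111 | ==
  [11] u=5 | in 101111 | out 111111 | ==

Converged values:
  [0] 001111
  [1] 101111
  [2] 101111
  [3] 110110
  [4] 101111
  [5] 111111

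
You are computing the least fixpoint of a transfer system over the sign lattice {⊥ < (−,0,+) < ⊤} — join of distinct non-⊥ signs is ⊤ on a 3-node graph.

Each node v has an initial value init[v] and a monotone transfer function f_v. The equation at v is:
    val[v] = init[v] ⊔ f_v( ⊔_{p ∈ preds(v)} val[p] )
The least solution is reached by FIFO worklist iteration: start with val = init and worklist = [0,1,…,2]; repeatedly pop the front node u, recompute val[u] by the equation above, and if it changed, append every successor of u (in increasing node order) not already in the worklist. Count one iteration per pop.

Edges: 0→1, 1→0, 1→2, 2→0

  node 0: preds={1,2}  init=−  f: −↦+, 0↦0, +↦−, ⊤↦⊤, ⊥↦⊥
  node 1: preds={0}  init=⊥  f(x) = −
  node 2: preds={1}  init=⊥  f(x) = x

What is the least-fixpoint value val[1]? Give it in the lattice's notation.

Iteration log — 5 steps:
  step 1. node 0  ⊔preds=⊥  new=−  stable
  step 2. node 1  ⊔preds=−  new=−  old=⊥  +wl: 0
  step 3. node 2  ⊔preds=−  new=−  old=⊥  +wl: 
  step 4. node 0  ⊔preds=−  new=⊤  old=−  +wl: 1
  step 5. node 1  ⊔preds=⊤  new=−  stable

Least fixpoint reached:
  node 0: ⊤
  node 1: −
  node 2: −

−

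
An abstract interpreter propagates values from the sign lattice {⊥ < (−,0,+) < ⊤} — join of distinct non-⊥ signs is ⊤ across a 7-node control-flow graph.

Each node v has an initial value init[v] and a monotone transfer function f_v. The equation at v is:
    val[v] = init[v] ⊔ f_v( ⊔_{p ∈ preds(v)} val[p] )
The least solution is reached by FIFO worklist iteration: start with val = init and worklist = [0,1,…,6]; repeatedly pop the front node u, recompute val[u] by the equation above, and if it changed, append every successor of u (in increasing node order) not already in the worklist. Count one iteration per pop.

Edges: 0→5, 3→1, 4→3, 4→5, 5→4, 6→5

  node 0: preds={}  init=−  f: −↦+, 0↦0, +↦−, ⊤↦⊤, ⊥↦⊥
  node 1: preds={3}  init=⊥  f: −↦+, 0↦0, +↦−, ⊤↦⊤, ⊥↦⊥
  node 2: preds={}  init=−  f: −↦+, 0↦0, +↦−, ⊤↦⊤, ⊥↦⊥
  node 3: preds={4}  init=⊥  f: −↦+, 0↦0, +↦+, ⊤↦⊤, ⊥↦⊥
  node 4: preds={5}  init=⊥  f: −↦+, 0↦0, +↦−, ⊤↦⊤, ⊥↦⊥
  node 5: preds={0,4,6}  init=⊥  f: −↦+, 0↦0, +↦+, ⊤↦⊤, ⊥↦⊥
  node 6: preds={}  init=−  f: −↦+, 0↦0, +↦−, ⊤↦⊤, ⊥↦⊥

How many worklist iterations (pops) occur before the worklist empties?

11

Trace (11 dequeues):
  [1] u=0 | in ⊥ | out − | ==
  [2] u=1 | in ⊥ | out ⊥ | ==
  [3] u=2 | in ⊥ | out − | ==
  [4] u=3 | in ⊥ | out ⊥ | ==
  [5] u=4 | in ⊥ | out ⊥ | ==
  [6] u=5 | in − | out + | prev ⊥ | push {4}
  [7] u=6 | in ⊥ | out − | ==
  [8] u=4 | in + | out − | prev ⊥ | push {3,5}
  [9] u=3 | in − | out + | prev ⊥ | push {1}
  [10] u=5 | in − | out + | ==
  [11] u=1 | in + | out − | prev ⊥ | push {}

Converged values:
  [0] −
  [1] −
  [2] −
  [3] +
  [4] −
  [5] +
  [6] −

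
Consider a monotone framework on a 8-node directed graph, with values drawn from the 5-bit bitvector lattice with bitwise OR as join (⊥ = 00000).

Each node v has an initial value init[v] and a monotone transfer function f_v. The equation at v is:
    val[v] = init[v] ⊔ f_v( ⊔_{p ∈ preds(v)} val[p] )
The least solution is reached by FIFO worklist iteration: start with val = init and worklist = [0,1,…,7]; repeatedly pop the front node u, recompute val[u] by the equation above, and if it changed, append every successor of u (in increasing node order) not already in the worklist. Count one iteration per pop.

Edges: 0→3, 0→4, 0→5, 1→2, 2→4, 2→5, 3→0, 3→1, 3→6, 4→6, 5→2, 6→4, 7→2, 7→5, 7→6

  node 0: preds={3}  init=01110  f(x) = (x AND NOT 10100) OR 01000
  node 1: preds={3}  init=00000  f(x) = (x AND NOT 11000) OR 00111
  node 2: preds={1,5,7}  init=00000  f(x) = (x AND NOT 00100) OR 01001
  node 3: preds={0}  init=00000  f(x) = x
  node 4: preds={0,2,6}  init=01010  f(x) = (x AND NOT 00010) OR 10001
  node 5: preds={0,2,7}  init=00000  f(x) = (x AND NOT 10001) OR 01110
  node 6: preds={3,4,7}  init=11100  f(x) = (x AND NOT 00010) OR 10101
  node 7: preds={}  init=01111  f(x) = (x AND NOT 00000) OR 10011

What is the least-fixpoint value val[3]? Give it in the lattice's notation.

Trace (14 dequeues):
  [1] u=0 | in 00000 | out 01110 | ==
  [2] u=1 | in 00000 | out 00111 | prev 00000 | push {}
  [3] u=2 | in 01111 | out 01011 | prev 00000 | push {}
  [4] u=3 | in 01110 | out 01110 | prev 00000 | push {0,1}
  [5] u=4 | in 11111 | out 11111 | prev 01010 | push {}
  [6] u=5 | in 01111 | out 01110 | prev 00000 | push {2}
  [7] u=6 | in 11111 | out 11101 | prev 11100 | push {4}
  [8] u=7 | in 00000 | out 11111 | prev 01111 | push {5,6}
  [9] u=0 | in 01110 | out 01110 | ==
  [10] u=1 | in 01110 | out 00111 | ==
  [11] u=2 | in 11111 | out 11011 | prev 01011 | push {}
  [12] u=4 | in 11111 | out 11111 | ==
  [13] u=5 | in 11111 | out 01110 | ==
  [14] u=6 | in 11111 | out 11101 | ==

Converged values:
  [0] 01110
  [1] 00111
  [2] 11011
  [3] 01110
  [4] 11111
  [5] 01110
  [6] 11101
  [7] 11111

01110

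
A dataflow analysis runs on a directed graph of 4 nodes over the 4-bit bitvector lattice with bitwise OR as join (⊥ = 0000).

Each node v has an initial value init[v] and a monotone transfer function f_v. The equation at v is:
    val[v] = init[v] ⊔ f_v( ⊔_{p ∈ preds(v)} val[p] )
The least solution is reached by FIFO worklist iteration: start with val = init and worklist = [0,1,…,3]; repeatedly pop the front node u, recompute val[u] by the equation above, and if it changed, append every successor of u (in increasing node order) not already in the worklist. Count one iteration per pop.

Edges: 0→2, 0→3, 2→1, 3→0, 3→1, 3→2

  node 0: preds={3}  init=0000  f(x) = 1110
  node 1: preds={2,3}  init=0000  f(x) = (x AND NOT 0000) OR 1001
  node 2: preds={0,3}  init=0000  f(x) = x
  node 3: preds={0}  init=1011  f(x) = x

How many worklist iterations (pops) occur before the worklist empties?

7

Trace (7 dequeues):
  [1] u=0 | in 1011 | out 1110 | prev 0000 | push {}
  [2] u=1 | in 1011 | out 1011 | prev 0000 | push {}
  [3] u=2 | in 1111 | out 1111 | prev 0000 | push {1}
  [4] u=3 | in 1110 | out 1111 | prev 1011 | push {0,2}
  [5] u=1 | in 1111 | out 1111 | prev 1011 | push {}
  [6] u=0 | in 1111 | out 1110 | ==
  [7] u=2 | in 1111 | out 1111 | ==

Converged values:
  [0] 1110
  [1] 1111
  [2] 1111
  [3] 1111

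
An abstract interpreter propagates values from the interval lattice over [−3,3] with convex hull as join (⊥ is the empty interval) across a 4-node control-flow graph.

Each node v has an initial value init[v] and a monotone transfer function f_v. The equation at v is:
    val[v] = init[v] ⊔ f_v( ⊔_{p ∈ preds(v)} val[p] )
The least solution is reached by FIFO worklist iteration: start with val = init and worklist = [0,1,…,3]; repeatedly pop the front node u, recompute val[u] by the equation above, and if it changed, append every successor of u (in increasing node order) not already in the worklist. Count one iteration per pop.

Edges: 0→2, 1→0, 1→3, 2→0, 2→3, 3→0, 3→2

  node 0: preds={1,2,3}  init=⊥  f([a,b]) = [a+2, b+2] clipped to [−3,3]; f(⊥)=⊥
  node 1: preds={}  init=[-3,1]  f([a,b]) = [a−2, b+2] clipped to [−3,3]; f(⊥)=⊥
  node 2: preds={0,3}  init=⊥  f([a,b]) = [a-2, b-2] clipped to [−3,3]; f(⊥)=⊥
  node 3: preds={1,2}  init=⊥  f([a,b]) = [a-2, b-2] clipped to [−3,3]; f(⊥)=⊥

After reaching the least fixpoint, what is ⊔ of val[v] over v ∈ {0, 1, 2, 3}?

[-3,3]

Worklist (6 pops):
  #1 pop 0: in=[-3,1] → [-1,3] (was ⊥); enqueue []
  #2 pop 1: in=⊥ → [-3,1] (no change)
  #3 pop 2: in=[-1,3] → [-3,1] (was ⊥); enqueue [0]
  #4 pop 3: in=[-3,1] → [-3,-1] (was ⊥); enqueue [2]
  #5 pop 0: in=[-3,1] → [-1,3] (no change)
  #6 pop 2: in=[-3,3] → [-3,1] (no change)

Fixpoint:
  val[0] = [-1,3]
  val[1] = [-3,1]
  val[2] = [-3,1]
  val[3] = [-3,-1]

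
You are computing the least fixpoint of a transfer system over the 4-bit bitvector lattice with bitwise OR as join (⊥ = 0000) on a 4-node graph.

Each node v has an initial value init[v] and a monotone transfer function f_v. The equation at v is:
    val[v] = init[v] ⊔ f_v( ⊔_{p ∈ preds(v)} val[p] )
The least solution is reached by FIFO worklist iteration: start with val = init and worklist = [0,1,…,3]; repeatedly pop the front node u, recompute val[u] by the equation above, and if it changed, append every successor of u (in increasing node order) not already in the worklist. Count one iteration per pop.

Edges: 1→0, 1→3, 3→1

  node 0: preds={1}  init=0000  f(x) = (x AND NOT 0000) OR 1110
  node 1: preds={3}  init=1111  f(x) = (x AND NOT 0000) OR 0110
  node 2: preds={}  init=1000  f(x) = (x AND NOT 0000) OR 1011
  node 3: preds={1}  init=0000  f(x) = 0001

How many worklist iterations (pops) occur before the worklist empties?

5

Trace (5 dequeues):
  [1] u=0 | in 1111 | out 1111 | prev 0000 | push {}
  [2] u=1 | in 0000 | out 1111 | ==
  [3] u=2 | in 0000 | out 1011 | prev 1000 | push {}
  [4] u=3 | in 1111 | out 0001 | prev 0000 | push {1}
  [5] u=1 | in 0001 | out 1111 | ==

Converged values:
  [0] 1111
  [1] 1111
  [2] 1011
  [3] 0001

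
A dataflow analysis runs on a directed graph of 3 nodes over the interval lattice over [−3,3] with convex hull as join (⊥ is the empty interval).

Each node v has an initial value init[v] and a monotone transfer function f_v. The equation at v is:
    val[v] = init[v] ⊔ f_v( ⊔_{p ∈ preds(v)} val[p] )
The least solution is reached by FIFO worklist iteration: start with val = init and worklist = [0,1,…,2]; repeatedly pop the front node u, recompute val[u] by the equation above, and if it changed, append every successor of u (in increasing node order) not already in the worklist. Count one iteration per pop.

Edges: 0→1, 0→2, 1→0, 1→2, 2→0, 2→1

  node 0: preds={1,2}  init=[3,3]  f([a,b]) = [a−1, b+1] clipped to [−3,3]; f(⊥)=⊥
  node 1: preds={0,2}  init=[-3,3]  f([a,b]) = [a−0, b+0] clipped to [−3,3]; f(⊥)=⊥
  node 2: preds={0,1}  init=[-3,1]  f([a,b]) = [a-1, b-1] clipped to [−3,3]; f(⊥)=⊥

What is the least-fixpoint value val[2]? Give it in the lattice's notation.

[-3,2]

Trace (5 dequeues):
  [1] u=0 | in [-3,3] | out [-3,3] | prev [3,3] | push {}
  [2] u=1 | in [-3,3] | out [-3,3] | ==
  [3] u=2 | in [-3,3] | out [-3,2] | prev [-3,1] | push {0,1}
  [4] u=0 | in [-3,3] | out [-3,3] | ==
  [5] u=1 | in [-3,3] | out [-3,3] | ==

Converged values:
  [0] [-3,3]
  [1] [-3,3]
  [2] [-3,2]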